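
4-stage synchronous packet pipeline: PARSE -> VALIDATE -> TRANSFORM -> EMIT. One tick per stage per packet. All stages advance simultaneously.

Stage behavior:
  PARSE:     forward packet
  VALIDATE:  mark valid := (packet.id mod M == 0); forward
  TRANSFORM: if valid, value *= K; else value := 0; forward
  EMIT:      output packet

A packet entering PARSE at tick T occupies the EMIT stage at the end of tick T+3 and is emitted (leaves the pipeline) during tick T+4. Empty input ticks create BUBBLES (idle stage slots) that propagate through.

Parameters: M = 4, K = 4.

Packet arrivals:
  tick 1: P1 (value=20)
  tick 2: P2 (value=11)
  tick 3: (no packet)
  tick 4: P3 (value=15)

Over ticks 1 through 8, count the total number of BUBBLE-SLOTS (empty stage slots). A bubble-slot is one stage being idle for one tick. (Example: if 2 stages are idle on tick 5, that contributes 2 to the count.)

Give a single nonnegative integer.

Answer: 20

Derivation:
Tick 1: [PARSE:P1(v=20,ok=F), VALIDATE:-, TRANSFORM:-, EMIT:-] out:-; bubbles=3
Tick 2: [PARSE:P2(v=11,ok=F), VALIDATE:P1(v=20,ok=F), TRANSFORM:-, EMIT:-] out:-; bubbles=2
Tick 3: [PARSE:-, VALIDATE:P2(v=11,ok=F), TRANSFORM:P1(v=0,ok=F), EMIT:-] out:-; bubbles=2
Tick 4: [PARSE:P3(v=15,ok=F), VALIDATE:-, TRANSFORM:P2(v=0,ok=F), EMIT:P1(v=0,ok=F)] out:-; bubbles=1
Tick 5: [PARSE:-, VALIDATE:P3(v=15,ok=F), TRANSFORM:-, EMIT:P2(v=0,ok=F)] out:P1(v=0); bubbles=2
Tick 6: [PARSE:-, VALIDATE:-, TRANSFORM:P3(v=0,ok=F), EMIT:-] out:P2(v=0); bubbles=3
Tick 7: [PARSE:-, VALIDATE:-, TRANSFORM:-, EMIT:P3(v=0,ok=F)] out:-; bubbles=3
Tick 8: [PARSE:-, VALIDATE:-, TRANSFORM:-, EMIT:-] out:P3(v=0); bubbles=4
Total bubble-slots: 20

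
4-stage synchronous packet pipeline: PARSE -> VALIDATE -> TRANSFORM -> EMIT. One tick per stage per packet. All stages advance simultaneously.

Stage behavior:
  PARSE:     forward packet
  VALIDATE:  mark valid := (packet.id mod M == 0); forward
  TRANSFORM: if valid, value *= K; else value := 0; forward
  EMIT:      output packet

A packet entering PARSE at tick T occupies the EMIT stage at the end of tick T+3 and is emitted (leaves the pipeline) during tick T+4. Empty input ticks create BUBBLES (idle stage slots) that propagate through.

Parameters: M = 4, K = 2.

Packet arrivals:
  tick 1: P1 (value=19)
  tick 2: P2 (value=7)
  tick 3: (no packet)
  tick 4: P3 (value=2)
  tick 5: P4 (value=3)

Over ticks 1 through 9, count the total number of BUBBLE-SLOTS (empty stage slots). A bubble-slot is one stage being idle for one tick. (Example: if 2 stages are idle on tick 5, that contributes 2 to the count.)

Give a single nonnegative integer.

Answer: 20

Derivation:
Tick 1: [PARSE:P1(v=19,ok=F), VALIDATE:-, TRANSFORM:-, EMIT:-] out:-; bubbles=3
Tick 2: [PARSE:P2(v=7,ok=F), VALIDATE:P1(v=19,ok=F), TRANSFORM:-, EMIT:-] out:-; bubbles=2
Tick 3: [PARSE:-, VALIDATE:P2(v=7,ok=F), TRANSFORM:P1(v=0,ok=F), EMIT:-] out:-; bubbles=2
Tick 4: [PARSE:P3(v=2,ok=F), VALIDATE:-, TRANSFORM:P2(v=0,ok=F), EMIT:P1(v=0,ok=F)] out:-; bubbles=1
Tick 5: [PARSE:P4(v=3,ok=F), VALIDATE:P3(v=2,ok=F), TRANSFORM:-, EMIT:P2(v=0,ok=F)] out:P1(v=0); bubbles=1
Tick 6: [PARSE:-, VALIDATE:P4(v=3,ok=T), TRANSFORM:P3(v=0,ok=F), EMIT:-] out:P2(v=0); bubbles=2
Tick 7: [PARSE:-, VALIDATE:-, TRANSFORM:P4(v=6,ok=T), EMIT:P3(v=0,ok=F)] out:-; bubbles=2
Tick 8: [PARSE:-, VALIDATE:-, TRANSFORM:-, EMIT:P4(v=6,ok=T)] out:P3(v=0); bubbles=3
Tick 9: [PARSE:-, VALIDATE:-, TRANSFORM:-, EMIT:-] out:P4(v=6); bubbles=4
Total bubble-slots: 20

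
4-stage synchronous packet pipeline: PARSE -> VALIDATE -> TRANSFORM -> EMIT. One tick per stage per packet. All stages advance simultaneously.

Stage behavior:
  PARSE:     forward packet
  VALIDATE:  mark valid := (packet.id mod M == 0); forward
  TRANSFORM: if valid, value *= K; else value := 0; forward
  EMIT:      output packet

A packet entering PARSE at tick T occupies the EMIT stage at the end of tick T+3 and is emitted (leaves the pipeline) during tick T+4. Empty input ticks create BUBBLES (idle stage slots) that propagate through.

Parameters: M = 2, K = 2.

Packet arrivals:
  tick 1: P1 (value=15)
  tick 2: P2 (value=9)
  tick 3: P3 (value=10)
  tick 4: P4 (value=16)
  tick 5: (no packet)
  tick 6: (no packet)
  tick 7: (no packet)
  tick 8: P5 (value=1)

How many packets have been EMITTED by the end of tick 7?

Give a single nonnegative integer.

Answer: 3

Derivation:
Tick 1: [PARSE:P1(v=15,ok=F), VALIDATE:-, TRANSFORM:-, EMIT:-] out:-; in:P1
Tick 2: [PARSE:P2(v=9,ok=F), VALIDATE:P1(v=15,ok=F), TRANSFORM:-, EMIT:-] out:-; in:P2
Tick 3: [PARSE:P3(v=10,ok=F), VALIDATE:P2(v=9,ok=T), TRANSFORM:P1(v=0,ok=F), EMIT:-] out:-; in:P3
Tick 4: [PARSE:P4(v=16,ok=F), VALIDATE:P3(v=10,ok=F), TRANSFORM:P2(v=18,ok=T), EMIT:P1(v=0,ok=F)] out:-; in:P4
Tick 5: [PARSE:-, VALIDATE:P4(v=16,ok=T), TRANSFORM:P3(v=0,ok=F), EMIT:P2(v=18,ok=T)] out:P1(v=0); in:-
Tick 6: [PARSE:-, VALIDATE:-, TRANSFORM:P4(v=32,ok=T), EMIT:P3(v=0,ok=F)] out:P2(v=18); in:-
Tick 7: [PARSE:-, VALIDATE:-, TRANSFORM:-, EMIT:P4(v=32,ok=T)] out:P3(v=0); in:-
Emitted by tick 7: ['P1', 'P2', 'P3']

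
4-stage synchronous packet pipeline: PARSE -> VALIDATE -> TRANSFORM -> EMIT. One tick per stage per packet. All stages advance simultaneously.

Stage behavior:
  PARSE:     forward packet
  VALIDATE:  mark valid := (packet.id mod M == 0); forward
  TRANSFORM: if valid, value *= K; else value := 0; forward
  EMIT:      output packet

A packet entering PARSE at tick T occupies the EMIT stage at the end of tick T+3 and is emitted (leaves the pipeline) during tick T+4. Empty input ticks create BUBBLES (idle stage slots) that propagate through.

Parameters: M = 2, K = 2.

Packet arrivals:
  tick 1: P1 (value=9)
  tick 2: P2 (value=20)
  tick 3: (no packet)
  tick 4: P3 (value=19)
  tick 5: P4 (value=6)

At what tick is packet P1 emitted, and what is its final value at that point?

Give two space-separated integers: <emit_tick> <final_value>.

Answer: 5 0

Derivation:
Tick 1: [PARSE:P1(v=9,ok=F), VALIDATE:-, TRANSFORM:-, EMIT:-] out:-; in:P1
Tick 2: [PARSE:P2(v=20,ok=F), VALIDATE:P1(v=9,ok=F), TRANSFORM:-, EMIT:-] out:-; in:P2
Tick 3: [PARSE:-, VALIDATE:P2(v=20,ok=T), TRANSFORM:P1(v=0,ok=F), EMIT:-] out:-; in:-
Tick 4: [PARSE:P3(v=19,ok=F), VALIDATE:-, TRANSFORM:P2(v=40,ok=T), EMIT:P1(v=0,ok=F)] out:-; in:P3
Tick 5: [PARSE:P4(v=6,ok=F), VALIDATE:P3(v=19,ok=F), TRANSFORM:-, EMIT:P2(v=40,ok=T)] out:P1(v=0); in:P4
Tick 6: [PARSE:-, VALIDATE:P4(v=6,ok=T), TRANSFORM:P3(v=0,ok=F), EMIT:-] out:P2(v=40); in:-
Tick 7: [PARSE:-, VALIDATE:-, TRANSFORM:P4(v=12,ok=T), EMIT:P3(v=0,ok=F)] out:-; in:-
Tick 8: [PARSE:-, VALIDATE:-, TRANSFORM:-, EMIT:P4(v=12,ok=T)] out:P3(v=0); in:-
Tick 9: [PARSE:-, VALIDATE:-, TRANSFORM:-, EMIT:-] out:P4(v=12); in:-
P1: arrives tick 1, valid=False (id=1, id%2=1), emit tick 5, final value 0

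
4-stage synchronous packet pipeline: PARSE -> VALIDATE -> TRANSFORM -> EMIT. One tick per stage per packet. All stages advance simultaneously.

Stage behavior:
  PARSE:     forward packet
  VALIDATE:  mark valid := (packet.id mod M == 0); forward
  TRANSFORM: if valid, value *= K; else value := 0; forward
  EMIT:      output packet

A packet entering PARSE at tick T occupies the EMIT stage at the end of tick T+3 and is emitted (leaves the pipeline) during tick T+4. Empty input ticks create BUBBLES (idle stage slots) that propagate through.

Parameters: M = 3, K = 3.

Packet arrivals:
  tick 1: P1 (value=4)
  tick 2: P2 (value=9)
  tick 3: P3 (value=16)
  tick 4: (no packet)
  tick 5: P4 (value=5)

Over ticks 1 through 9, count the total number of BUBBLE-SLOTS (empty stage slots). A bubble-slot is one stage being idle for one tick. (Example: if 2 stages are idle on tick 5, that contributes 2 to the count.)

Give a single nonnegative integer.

Tick 1: [PARSE:P1(v=4,ok=F), VALIDATE:-, TRANSFORM:-, EMIT:-] out:-; bubbles=3
Tick 2: [PARSE:P2(v=9,ok=F), VALIDATE:P1(v=4,ok=F), TRANSFORM:-, EMIT:-] out:-; bubbles=2
Tick 3: [PARSE:P3(v=16,ok=F), VALIDATE:P2(v=9,ok=F), TRANSFORM:P1(v=0,ok=F), EMIT:-] out:-; bubbles=1
Tick 4: [PARSE:-, VALIDATE:P3(v=16,ok=T), TRANSFORM:P2(v=0,ok=F), EMIT:P1(v=0,ok=F)] out:-; bubbles=1
Tick 5: [PARSE:P4(v=5,ok=F), VALIDATE:-, TRANSFORM:P3(v=48,ok=T), EMIT:P2(v=0,ok=F)] out:P1(v=0); bubbles=1
Tick 6: [PARSE:-, VALIDATE:P4(v=5,ok=F), TRANSFORM:-, EMIT:P3(v=48,ok=T)] out:P2(v=0); bubbles=2
Tick 7: [PARSE:-, VALIDATE:-, TRANSFORM:P4(v=0,ok=F), EMIT:-] out:P3(v=48); bubbles=3
Tick 8: [PARSE:-, VALIDATE:-, TRANSFORM:-, EMIT:P4(v=0,ok=F)] out:-; bubbles=3
Tick 9: [PARSE:-, VALIDATE:-, TRANSFORM:-, EMIT:-] out:P4(v=0); bubbles=4
Total bubble-slots: 20

Answer: 20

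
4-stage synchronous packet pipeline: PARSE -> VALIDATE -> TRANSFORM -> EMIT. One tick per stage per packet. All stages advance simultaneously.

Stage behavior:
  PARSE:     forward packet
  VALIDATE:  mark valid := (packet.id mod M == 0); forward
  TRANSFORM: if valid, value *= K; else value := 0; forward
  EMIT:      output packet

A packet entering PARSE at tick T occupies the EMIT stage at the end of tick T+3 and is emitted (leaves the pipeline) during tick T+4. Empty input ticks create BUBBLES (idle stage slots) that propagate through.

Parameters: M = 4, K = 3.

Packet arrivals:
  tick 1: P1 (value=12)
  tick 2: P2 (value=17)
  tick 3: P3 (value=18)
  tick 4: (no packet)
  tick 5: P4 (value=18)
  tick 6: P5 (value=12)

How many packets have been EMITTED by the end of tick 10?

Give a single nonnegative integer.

Answer: 5

Derivation:
Tick 1: [PARSE:P1(v=12,ok=F), VALIDATE:-, TRANSFORM:-, EMIT:-] out:-; in:P1
Tick 2: [PARSE:P2(v=17,ok=F), VALIDATE:P1(v=12,ok=F), TRANSFORM:-, EMIT:-] out:-; in:P2
Tick 3: [PARSE:P3(v=18,ok=F), VALIDATE:P2(v=17,ok=F), TRANSFORM:P1(v=0,ok=F), EMIT:-] out:-; in:P3
Tick 4: [PARSE:-, VALIDATE:P3(v=18,ok=F), TRANSFORM:P2(v=0,ok=F), EMIT:P1(v=0,ok=F)] out:-; in:-
Tick 5: [PARSE:P4(v=18,ok=F), VALIDATE:-, TRANSFORM:P3(v=0,ok=F), EMIT:P2(v=0,ok=F)] out:P1(v=0); in:P4
Tick 6: [PARSE:P5(v=12,ok=F), VALIDATE:P4(v=18,ok=T), TRANSFORM:-, EMIT:P3(v=0,ok=F)] out:P2(v=0); in:P5
Tick 7: [PARSE:-, VALIDATE:P5(v=12,ok=F), TRANSFORM:P4(v=54,ok=T), EMIT:-] out:P3(v=0); in:-
Tick 8: [PARSE:-, VALIDATE:-, TRANSFORM:P5(v=0,ok=F), EMIT:P4(v=54,ok=T)] out:-; in:-
Tick 9: [PARSE:-, VALIDATE:-, TRANSFORM:-, EMIT:P5(v=0,ok=F)] out:P4(v=54); in:-
Tick 10: [PARSE:-, VALIDATE:-, TRANSFORM:-, EMIT:-] out:P5(v=0); in:-
Emitted by tick 10: ['P1', 'P2', 'P3', 'P4', 'P5']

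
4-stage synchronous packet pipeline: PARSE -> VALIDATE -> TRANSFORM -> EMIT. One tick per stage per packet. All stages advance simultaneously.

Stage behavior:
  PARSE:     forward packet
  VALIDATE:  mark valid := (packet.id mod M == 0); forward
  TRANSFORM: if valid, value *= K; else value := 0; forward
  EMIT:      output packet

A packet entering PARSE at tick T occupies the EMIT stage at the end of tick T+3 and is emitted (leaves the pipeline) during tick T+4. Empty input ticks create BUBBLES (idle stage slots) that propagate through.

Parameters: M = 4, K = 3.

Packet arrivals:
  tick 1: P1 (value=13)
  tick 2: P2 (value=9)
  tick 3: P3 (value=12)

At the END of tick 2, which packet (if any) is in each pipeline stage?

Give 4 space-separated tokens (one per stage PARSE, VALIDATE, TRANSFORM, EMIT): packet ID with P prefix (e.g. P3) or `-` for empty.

Answer: P2 P1 - -

Derivation:
Tick 1: [PARSE:P1(v=13,ok=F), VALIDATE:-, TRANSFORM:-, EMIT:-] out:-; in:P1
Tick 2: [PARSE:P2(v=9,ok=F), VALIDATE:P1(v=13,ok=F), TRANSFORM:-, EMIT:-] out:-; in:P2
At end of tick 2: ['P2', 'P1', '-', '-']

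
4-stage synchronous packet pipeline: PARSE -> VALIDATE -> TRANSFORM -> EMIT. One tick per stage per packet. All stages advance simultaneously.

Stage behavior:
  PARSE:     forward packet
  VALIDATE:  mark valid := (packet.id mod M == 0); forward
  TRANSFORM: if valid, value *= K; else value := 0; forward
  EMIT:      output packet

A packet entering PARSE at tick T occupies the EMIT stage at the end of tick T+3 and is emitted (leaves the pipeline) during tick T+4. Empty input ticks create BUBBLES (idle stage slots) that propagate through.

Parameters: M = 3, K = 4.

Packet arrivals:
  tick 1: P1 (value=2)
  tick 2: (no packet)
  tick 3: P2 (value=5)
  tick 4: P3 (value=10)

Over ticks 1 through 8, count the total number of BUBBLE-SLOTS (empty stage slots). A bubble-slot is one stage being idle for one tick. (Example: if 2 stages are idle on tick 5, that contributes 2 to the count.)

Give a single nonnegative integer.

Answer: 20

Derivation:
Tick 1: [PARSE:P1(v=2,ok=F), VALIDATE:-, TRANSFORM:-, EMIT:-] out:-; bubbles=3
Tick 2: [PARSE:-, VALIDATE:P1(v=2,ok=F), TRANSFORM:-, EMIT:-] out:-; bubbles=3
Tick 3: [PARSE:P2(v=5,ok=F), VALIDATE:-, TRANSFORM:P1(v=0,ok=F), EMIT:-] out:-; bubbles=2
Tick 4: [PARSE:P3(v=10,ok=F), VALIDATE:P2(v=5,ok=F), TRANSFORM:-, EMIT:P1(v=0,ok=F)] out:-; bubbles=1
Tick 5: [PARSE:-, VALIDATE:P3(v=10,ok=T), TRANSFORM:P2(v=0,ok=F), EMIT:-] out:P1(v=0); bubbles=2
Tick 6: [PARSE:-, VALIDATE:-, TRANSFORM:P3(v=40,ok=T), EMIT:P2(v=0,ok=F)] out:-; bubbles=2
Tick 7: [PARSE:-, VALIDATE:-, TRANSFORM:-, EMIT:P3(v=40,ok=T)] out:P2(v=0); bubbles=3
Tick 8: [PARSE:-, VALIDATE:-, TRANSFORM:-, EMIT:-] out:P3(v=40); bubbles=4
Total bubble-slots: 20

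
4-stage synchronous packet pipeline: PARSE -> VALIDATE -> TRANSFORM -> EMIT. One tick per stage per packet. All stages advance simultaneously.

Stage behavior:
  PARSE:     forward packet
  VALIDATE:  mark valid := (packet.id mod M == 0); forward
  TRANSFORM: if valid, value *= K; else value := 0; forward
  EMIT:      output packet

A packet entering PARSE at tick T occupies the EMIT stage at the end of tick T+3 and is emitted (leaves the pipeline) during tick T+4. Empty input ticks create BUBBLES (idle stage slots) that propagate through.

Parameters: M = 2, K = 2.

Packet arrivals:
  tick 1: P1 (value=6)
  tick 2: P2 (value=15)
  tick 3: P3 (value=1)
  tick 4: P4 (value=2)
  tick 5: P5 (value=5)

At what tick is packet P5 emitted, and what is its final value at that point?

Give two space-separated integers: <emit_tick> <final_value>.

Answer: 9 0

Derivation:
Tick 1: [PARSE:P1(v=6,ok=F), VALIDATE:-, TRANSFORM:-, EMIT:-] out:-; in:P1
Tick 2: [PARSE:P2(v=15,ok=F), VALIDATE:P1(v=6,ok=F), TRANSFORM:-, EMIT:-] out:-; in:P2
Tick 3: [PARSE:P3(v=1,ok=F), VALIDATE:P2(v=15,ok=T), TRANSFORM:P1(v=0,ok=F), EMIT:-] out:-; in:P3
Tick 4: [PARSE:P4(v=2,ok=F), VALIDATE:P3(v=1,ok=F), TRANSFORM:P2(v=30,ok=T), EMIT:P1(v=0,ok=F)] out:-; in:P4
Tick 5: [PARSE:P5(v=5,ok=F), VALIDATE:P4(v=2,ok=T), TRANSFORM:P3(v=0,ok=F), EMIT:P2(v=30,ok=T)] out:P1(v=0); in:P5
Tick 6: [PARSE:-, VALIDATE:P5(v=5,ok=F), TRANSFORM:P4(v=4,ok=T), EMIT:P3(v=0,ok=F)] out:P2(v=30); in:-
Tick 7: [PARSE:-, VALIDATE:-, TRANSFORM:P5(v=0,ok=F), EMIT:P4(v=4,ok=T)] out:P3(v=0); in:-
Tick 8: [PARSE:-, VALIDATE:-, TRANSFORM:-, EMIT:P5(v=0,ok=F)] out:P4(v=4); in:-
Tick 9: [PARSE:-, VALIDATE:-, TRANSFORM:-, EMIT:-] out:P5(v=0); in:-
P5: arrives tick 5, valid=False (id=5, id%2=1), emit tick 9, final value 0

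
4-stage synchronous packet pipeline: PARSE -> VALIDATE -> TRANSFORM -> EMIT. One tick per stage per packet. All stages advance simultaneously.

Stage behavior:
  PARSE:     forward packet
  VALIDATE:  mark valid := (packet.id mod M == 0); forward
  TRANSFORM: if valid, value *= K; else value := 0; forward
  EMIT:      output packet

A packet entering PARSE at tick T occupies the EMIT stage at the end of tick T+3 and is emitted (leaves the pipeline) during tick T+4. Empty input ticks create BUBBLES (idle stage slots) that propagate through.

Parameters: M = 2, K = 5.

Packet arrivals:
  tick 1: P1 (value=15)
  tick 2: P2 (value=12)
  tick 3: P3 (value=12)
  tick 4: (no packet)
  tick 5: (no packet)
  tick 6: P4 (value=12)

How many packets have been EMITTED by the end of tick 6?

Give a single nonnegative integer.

Answer: 2

Derivation:
Tick 1: [PARSE:P1(v=15,ok=F), VALIDATE:-, TRANSFORM:-, EMIT:-] out:-; in:P1
Tick 2: [PARSE:P2(v=12,ok=F), VALIDATE:P1(v=15,ok=F), TRANSFORM:-, EMIT:-] out:-; in:P2
Tick 3: [PARSE:P3(v=12,ok=F), VALIDATE:P2(v=12,ok=T), TRANSFORM:P1(v=0,ok=F), EMIT:-] out:-; in:P3
Tick 4: [PARSE:-, VALIDATE:P3(v=12,ok=F), TRANSFORM:P2(v=60,ok=T), EMIT:P1(v=0,ok=F)] out:-; in:-
Tick 5: [PARSE:-, VALIDATE:-, TRANSFORM:P3(v=0,ok=F), EMIT:P2(v=60,ok=T)] out:P1(v=0); in:-
Tick 6: [PARSE:P4(v=12,ok=F), VALIDATE:-, TRANSFORM:-, EMIT:P3(v=0,ok=F)] out:P2(v=60); in:P4
Emitted by tick 6: ['P1', 'P2']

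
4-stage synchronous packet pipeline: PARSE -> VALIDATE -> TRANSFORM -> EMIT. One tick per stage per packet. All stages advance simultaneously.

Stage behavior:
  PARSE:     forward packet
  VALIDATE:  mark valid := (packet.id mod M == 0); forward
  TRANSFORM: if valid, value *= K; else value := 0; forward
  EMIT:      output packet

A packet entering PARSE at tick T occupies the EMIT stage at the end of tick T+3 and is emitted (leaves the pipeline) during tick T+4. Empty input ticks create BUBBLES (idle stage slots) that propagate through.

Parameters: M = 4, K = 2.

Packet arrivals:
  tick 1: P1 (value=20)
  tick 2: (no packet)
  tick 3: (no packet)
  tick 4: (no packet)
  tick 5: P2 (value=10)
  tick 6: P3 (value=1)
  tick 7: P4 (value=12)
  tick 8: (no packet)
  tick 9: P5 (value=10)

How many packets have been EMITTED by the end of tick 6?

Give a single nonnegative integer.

Tick 1: [PARSE:P1(v=20,ok=F), VALIDATE:-, TRANSFORM:-, EMIT:-] out:-; in:P1
Tick 2: [PARSE:-, VALIDATE:P1(v=20,ok=F), TRANSFORM:-, EMIT:-] out:-; in:-
Tick 3: [PARSE:-, VALIDATE:-, TRANSFORM:P1(v=0,ok=F), EMIT:-] out:-; in:-
Tick 4: [PARSE:-, VALIDATE:-, TRANSFORM:-, EMIT:P1(v=0,ok=F)] out:-; in:-
Tick 5: [PARSE:P2(v=10,ok=F), VALIDATE:-, TRANSFORM:-, EMIT:-] out:P1(v=0); in:P2
Tick 6: [PARSE:P3(v=1,ok=F), VALIDATE:P2(v=10,ok=F), TRANSFORM:-, EMIT:-] out:-; in:P3
Emitted by tick 6: ['P1']

Answer: 1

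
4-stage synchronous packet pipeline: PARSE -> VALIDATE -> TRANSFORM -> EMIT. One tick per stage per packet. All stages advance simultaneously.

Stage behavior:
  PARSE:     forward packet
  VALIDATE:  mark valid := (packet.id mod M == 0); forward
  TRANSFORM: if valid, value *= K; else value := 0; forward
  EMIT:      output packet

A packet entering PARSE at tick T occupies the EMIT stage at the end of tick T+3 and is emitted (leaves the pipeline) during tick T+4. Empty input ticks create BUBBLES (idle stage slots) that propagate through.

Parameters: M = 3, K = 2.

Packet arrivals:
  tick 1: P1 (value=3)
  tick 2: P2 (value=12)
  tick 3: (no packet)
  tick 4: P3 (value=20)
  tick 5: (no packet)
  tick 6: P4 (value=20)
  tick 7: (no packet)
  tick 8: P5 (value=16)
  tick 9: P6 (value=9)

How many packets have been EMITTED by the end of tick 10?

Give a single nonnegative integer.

Answer: 4

Derivation:
Tick 1: [PARSE:P1(v=3,ok=F), VALIDATE:-, TRANSFORM:-, EMIT:-] out:-; in:P1
Tick 2: [PARSE:P2(v=12,ok=F), VALIDATE:P1(v=3,ok=F), TRANSFORM:-, EMIT:-] out:-; in:P2
Tick 3: [PARSE:-, VALIDATE:P2(v=12,ok=F), TRANSFORM:P1(v=0,ok=F), EMIT:-] out:-; in:-
Tick 4: [PARSE:P3(v=20,ok=F), VALIDATE:-, TRANSFORM:P2(v=0,ok=F), EMIT:P1(v=0,ok=F)] out:-; in:P3
Tick 5: [PARSE:-, VALIDATE:P3(v=20,ok=T), TRANSFORM:-, EMIT:P2(v=0,ok=F)] out:P1(v=0); in:-
Tick 6: [PARSE:P4(v=20,ok=F), VALIDATE:-, TRANSFORM:P3(v=40,ok=T), EMIT:-] out:P2(v=0); in:P4
Tick 7: [PARSE:-, VALIDATE:P4(v=20,ok=F), TRANSFORM:-, EMIT:P3(v=40,ok=T)] out:-; in:-
Tick 8: [PARSE:P5(v=16,ok=F), VALIDATE:-, TRANSFORM:P4(v=0,ok=F), EMIT:-] out:P3(v=40); in:P5
Tick 9: [PARSE:P6(v=9,ok=F), VALIDATE:P5(v=16,ok=F), TRANSFORM:-, EMIT:P4(v=0,ok=F)] out:-; in:P6
Tick 10: [PARSE:-, VALIDATE:P6(v=9,ok=T), TRANSFORM:P5(v=0,ok=F), EMIT:-] out:P4(v=0); in:-
Emitted by tick 10: ['P1', 'P2', 'P3', 'P4']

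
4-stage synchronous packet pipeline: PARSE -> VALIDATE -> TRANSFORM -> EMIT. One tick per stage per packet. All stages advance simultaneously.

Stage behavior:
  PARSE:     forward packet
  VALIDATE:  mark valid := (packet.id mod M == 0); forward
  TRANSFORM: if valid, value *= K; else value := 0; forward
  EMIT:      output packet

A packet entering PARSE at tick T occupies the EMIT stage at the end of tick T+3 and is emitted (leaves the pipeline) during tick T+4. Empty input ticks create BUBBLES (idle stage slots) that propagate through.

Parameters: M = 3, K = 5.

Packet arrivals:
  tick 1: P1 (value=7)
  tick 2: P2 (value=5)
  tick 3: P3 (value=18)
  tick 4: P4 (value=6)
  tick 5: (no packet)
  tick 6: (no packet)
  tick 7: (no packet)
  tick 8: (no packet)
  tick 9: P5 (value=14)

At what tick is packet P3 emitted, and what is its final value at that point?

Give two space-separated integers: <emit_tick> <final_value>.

Tick 1: [PARSE:P1(v=7,ok=F), VALIDATE:-, TRANSFORM:-, EMIT:-] out:-; in:P1
Tick 2: [PARSE:P2(v=5,ok=F), VALIDATE:P1(v=7,ok=F), TRANSFORM:-, EMIT:-] out:-; in:P2
Tick 3: [PARSE:P3(v=18,ok=F), VALIDATE:P2(v=5,ok=F), TRANSFORM:P1(v=0,ok=F), EMIT:-] out:-; in:P3
Tick 4: [PARSE:P4(v=6,ok=F), VALIDATE:P3(v=18,ok=T), TRANSFORM:P2(v=0,ok=F), EMIT:P1(v=0,ok=F)] out:-; in:P4
Tick 5: [PARSE:-, VALIDATE:P4(v=6,ok=F), TRANSFORM:P3(v=90,ok=T), EMIT:P2(v=0,ok=F)] out:P1(v=0); in:-
Tick 6: [PARSE:-, VALIDATE:-, TRANSFORM:P4(v=0,ok=F), EMIT:P3(v=90,ok=T)] out:P2(v=0); in:-
Tick 7: [PARSE:-, VALIDATE:-, TRANSFORM:-, EMIT:P4(v=0,ok=F)] out:P3(v=90); in:-
Tick 8: [PARSE:-, VALIDATE:-, TRANSFORM:-, EMIT:-] out:P4(v=0); in:-
Tick 9: [PARSE:P5(v=14,ok=F), VALIDATE:-, TRANSFORM:-, EMIT:-] out:-; in:P5
Tick 10: [PARSE:-, VALIDATE:P5(v=14,ok=F), TRANSFORM:-, EMIT:-] out:-; in:-
Tick 11: [PARSE:-, VALIDATE:-, TRANSFORM:P5(v=0,ok=F), EMIT:-] out:-; in:-
Tick 12: [PARSE:-, VALIDATE:-, TRANSFORM:-, EMIT:P5(v=0,ok=F)] out:-; in:-
Tick 13: [PARSE:-, VALIDATE:-, TRANSFORM:-, EMIT:-] out:P5(v=0); in:-
P3: arrives tick 3, valid=True (id=3, id%3=0), emit tick 7, final value 90

Answer: 7 90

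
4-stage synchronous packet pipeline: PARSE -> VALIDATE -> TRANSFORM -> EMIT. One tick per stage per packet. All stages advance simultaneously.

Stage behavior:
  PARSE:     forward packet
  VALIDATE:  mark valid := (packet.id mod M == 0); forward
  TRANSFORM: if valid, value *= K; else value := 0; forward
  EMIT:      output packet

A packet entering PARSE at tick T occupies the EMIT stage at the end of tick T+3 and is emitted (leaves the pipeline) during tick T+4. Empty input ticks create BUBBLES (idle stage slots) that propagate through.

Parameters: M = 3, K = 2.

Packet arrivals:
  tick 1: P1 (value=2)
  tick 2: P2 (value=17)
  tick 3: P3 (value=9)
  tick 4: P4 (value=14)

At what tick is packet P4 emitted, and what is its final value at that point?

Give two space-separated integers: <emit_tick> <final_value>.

Answer: 8 0

Derivation:
Tick 1: [PARSE:P1(v=2,ok=F), VALIDATE:-, TRANSFORM:-, EMIT:-] out:-; in:P1
Tick 2: [PARSE:P2(v=17,ok=F), VALIDATE:P1(v=2,ok=F), TRANSFORM:-, EMIT:-] out:-; in:P2
Tick 3: [PARSE:P3(v=9,ok=F), VALIDATE:P2(v=17,ok=F), TRANSFORM:P1(v=0,ok=F), EMIT:-] out:-; in:P3
Tick 4: [PARSE:P4(v=14,ok=F), VALIDATE:P3(v=9,ok=T), TRANSFORM:P2(v=0,ok=F), EMIT:P1(v=0,ok=F)] out:-; in:P4
Tick 5: [PARSE:-, VALIDATE:P4(v=14,ok=F), TRANSFORM:P3(v=18,ok=T), EMIT:P2(v=0,ok=F)] out:P1(v=0); in:-
Tick 6: [PARSE:-, VALIDATE:-, TRANSFORM:P4(v=0,ok=F), EMIT:P3(v=18,ok=T)] out:P2(v=0); in:-
Tick 7: [PARSE:-, VALIDATE:-, TRANSFORM:-, EMIT:P4(v=0,ok=F)] out:P3(v=18); in:-
Tick 8: [PARSE:-, VALIDATE:-, TRANSFORM:-, EMIT:-] out:P4(v=0); in:-
P4: arrives tick 4, valid=False (id=4, id%3=1), emit tick 8, final value 0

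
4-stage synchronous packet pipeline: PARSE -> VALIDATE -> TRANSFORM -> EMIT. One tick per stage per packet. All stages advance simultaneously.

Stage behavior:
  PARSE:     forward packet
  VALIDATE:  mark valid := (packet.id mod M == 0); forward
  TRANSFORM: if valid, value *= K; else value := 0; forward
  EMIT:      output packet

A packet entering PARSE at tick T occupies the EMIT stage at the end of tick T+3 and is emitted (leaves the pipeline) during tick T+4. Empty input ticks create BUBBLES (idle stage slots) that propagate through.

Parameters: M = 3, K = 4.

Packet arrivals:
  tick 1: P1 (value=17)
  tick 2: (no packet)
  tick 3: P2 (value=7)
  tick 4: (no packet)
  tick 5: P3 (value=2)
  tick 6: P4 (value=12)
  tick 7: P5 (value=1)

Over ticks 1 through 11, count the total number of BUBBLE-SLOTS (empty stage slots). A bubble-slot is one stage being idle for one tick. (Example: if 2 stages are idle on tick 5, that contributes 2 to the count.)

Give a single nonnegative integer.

Answer: 24

Derivation:
Tick 1: [PARSE:P1(v=17,ok=F), VALIDATE:-, TRANSFORM:-, EMIT:-] out:-; bubbles=3
Tick 2: [PARSE:-, VALIDATE:P1(v=17,ok=F), TRANSFORM:-, EMIT:-] out:-; bubbles=3
Tick 3: [PARSE:P2(v=7,ok=F), VALIDATE:-, TRANSFORM:P1(v=0,ok=F), EMIT:-] out:-; bubbles=2
Tick 4: [PARSE:-, VALIDATE:P2(v=7,ok=F), TRANSFORM:-, EMIT:P1(v=0,ok=F)] out:-; bubbles=2
Tick 5: [PARSE:P3(v=2,ok=F), VALIDATE:-, TRANSFORM:P2(v=0,ok=F), EMIT:-] out:P1(v=0); bubbles=2
Tick 6: [PARSE:P4(v=12,ok=F), VALIDATE:P3(v=2,ok=T), TRANSFORM:-, EMIT:P2(v=0,ok=F)] out:-; bubbles=1
Tick 7: [PARSE:P5(v=1,ok=F), VALIDATE:P4(v=12,ok=F), TRANSFORM:P3(v=8,ok=T), EMIT:-] out:P2(v=0); bubbles=1
Tick 8: [PARSE:-, VALIDATE:P5(v=1,ok=F), TRANSFORM:P4(v=0,ok=F), EMIT:P3(v=8,ok=T)] out:-; bubbles=1
Tick 9: [PARSE:-, VALIDATE:-, TRANSFORM:P5(v=0,ok=F), EMIT:P4(v=0,ok=F)] out:P3(v=8); bubbles=2
Tick 10: [PARSE:-, VALIDATE:-, TRANSFORM:-, EMIT:P5(v=0,ok=F)] out:P4(v=0); bubbles=3
Tick 11: [PARSE:-, VALIDATE:-, TRANSFORM:-, EMIT:-] out:P5(v=0); bubbles=4
Total bubble-slots: 24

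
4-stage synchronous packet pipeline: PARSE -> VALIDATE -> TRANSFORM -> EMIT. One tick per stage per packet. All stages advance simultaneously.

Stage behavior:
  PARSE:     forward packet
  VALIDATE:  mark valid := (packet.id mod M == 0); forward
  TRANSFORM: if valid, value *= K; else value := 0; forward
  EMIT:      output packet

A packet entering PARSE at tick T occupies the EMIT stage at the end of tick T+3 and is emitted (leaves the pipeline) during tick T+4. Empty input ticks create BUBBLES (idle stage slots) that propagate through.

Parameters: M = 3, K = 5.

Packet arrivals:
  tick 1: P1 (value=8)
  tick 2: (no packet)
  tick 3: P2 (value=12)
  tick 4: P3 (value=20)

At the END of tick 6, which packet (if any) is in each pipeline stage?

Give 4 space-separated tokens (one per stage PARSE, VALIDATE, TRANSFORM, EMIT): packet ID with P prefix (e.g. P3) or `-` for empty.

Tick 1: [PARSE:P1(v=8,ok=F), VALIDATE:-, TRANSFORM:-, EMIT:-] out:-; in:P1
Tick 2: [PARSE:-, VALIDATE:P1(v=8,ok=F), TRANSFORM:-, EMIT:-] out:-; in:-
Tick 3: [PARSE:P2(v=12,ok=F), VALIDATE:-, TRANSFORM:P1(v=0,ok=F), EMIT:-] out:-; in:P2
Tick 4: [PARSE:P3(v=20,ok=F), VALIDATE:P2(v=12,ok=F), TRANSFORM:-, EMIT:P1(v=0,ok=F)] out:-; in:P3
Tick 5: [PARSE:-, VALIDATE:P3(v=20,ok=T), TRANSFORM:P2(v=0,ok=F), EMIT:-] out:P1(v=0); in:-
Tick 6: [PARSE:-, VALIDATE:-, TRANSFORM:P3(v=100,ok=T), EMIT:P2(v=0,ok=F)] out:-; in:-
At end of tick 6: ['-', '-', 'P3', 'P2']

Answer: - - P3 P2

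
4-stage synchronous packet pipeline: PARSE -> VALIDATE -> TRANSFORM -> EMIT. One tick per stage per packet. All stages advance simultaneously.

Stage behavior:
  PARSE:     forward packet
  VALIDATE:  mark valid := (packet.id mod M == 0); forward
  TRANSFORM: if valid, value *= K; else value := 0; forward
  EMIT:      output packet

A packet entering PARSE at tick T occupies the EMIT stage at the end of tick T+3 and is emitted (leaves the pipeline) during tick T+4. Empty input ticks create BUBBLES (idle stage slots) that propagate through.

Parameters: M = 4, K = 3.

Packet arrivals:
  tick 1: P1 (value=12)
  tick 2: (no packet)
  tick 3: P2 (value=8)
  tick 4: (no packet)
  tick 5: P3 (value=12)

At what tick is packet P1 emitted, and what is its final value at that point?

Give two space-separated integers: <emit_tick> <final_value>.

Tick 1: [PARSE:P1(v=12,ok=F), VALIDATE:-, TRANSFORM:-, EMIT:-] out:-; in:P1
Tick 2: [PARSE:-, VALIDATE:P1(v=12,ok=F), TRANSFORM:-, EMIT:-] out:-; in:-
Tick 3: [PARSE:P2(v=8,ok=F), VALIDATE:-, TRANSFORM:P1(v=0,ok=F), EMIT:-] out:-; in:P2
Tick 4: [PARSE:-, VALIDATE:P2(v=8,ok=F), TRANSFORM:-, EMIT:P1(v=0,ok=F)] out:-; in:-
Tick 5: [PARSE:P3(v=12,ok=F), VALIDATE:-, TRANSFORM:P2(v=0,ok=F), EMIT:-] out:P1(v=0); in:P3
Tick 6: [PARSE:-, VALIDATE:P3(v=12,ok=F), TRANSFORM:-, EMIT:P2(v=0,ok=F)] out:-; in:-
Tick 7: [PARSE:-, VALIDATE:-, TRANSFORM:P3(v=0,ok=F), EMIT:-] out:P2(v=0); in:-
Tick 8: [PARSE:-, VALIDATE:-, TRANSFORM:-, EMIT:P3(v=0,ok=F)] out:-; in:-
Tick 9: [PARSE:-, VALIDATE:-, TRANSFORM:-, EMIT:-] out:P3(v=0); in:-
P1: arrives tick 1, valid=False (id=1, id%4=1), emit tick 5, final value 0

Answer: 5 0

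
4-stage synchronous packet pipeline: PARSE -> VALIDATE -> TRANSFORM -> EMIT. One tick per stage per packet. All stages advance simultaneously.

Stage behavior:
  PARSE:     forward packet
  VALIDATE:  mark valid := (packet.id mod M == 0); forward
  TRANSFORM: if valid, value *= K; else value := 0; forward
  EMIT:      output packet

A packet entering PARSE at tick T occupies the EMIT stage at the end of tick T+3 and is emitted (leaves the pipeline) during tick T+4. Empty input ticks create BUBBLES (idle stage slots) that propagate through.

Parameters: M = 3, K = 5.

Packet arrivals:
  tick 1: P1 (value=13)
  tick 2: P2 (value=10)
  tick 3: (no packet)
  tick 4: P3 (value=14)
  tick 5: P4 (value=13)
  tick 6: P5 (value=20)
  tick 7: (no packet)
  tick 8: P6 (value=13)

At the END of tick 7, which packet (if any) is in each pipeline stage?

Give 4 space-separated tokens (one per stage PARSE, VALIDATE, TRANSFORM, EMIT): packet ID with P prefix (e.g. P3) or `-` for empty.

Tick 1: [PARSE:P1(v=13,ok=F), VALIDATE:-, TRANSFORM:-, EMIT:-] out:-; in:P1
Tick 2: [PARSE:P2(v=10,ok=F), VALIDATE:P1(v=13,ok=F), TRANSFORM:-, EMIT:-] out:-; in:P2
Tick 3: [PARSE:-, VALIDATE:P2(v=10,ok=F), TRANSFORM:P1(v=0,ok=F), EMIT:-] out:-; in:-
Tick 4: [PARSE:P3(v=14,ok=F), VALIDATE:-, TRANSFORM:P2(v=0,ok=F), EMIT:P1(v=0,ok=F)] out:-; in:P3
Tick 5: [PARSE:P4(v=13,ok=F), VALIDATE:P3(v=14,ok=T), TRANSFORM:-, EMIT:P2(v=0,ok=F)] out:P1(v=0); in:P4
Tick 6: [PARSE:P5(v=20,ok=F), VALIDATE:P4(v=13,ok=F), TRANSFORM:P3(v=70,ok=T), EMIT:-] out:P2(v=0); in:P5
Tick 7: [PARSE:-, VALIDATE:P5(v=20,ok=F), TRANSFORM:P4(v=0,ok=F), EMIT:P3(v=70,ok=T)] out:-; in:-
At end of tick 7: ['-', 'P5', 'P4', 'P3']

Answer: - P5 P4 P3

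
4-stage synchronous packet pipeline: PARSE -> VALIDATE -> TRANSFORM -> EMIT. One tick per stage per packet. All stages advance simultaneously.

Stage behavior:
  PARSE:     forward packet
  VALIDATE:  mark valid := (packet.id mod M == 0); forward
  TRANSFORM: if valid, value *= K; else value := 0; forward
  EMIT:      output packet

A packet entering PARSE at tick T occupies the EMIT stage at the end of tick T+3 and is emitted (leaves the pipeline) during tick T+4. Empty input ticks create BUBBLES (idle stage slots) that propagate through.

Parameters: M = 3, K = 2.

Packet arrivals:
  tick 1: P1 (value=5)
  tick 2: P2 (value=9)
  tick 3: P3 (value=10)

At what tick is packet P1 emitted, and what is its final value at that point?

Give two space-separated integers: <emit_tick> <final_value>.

Tick 1: [PARSE:P1(v=5,ok=F), VALIDATE:-, TRANSFORM:-, EMIT:-] out:-; in:P1
Tick 2: [PARSE:P2(v=9,ok=F), VALIDATE:P1(v=5,ok=F), TRANSFORM:-, EMIT:-] out:-; in:P2
Tick 3: [PARSE:P3(v=10,ok=F), VALIDATE:P2(v=9,ok=F), TRANSFORM:P1(v=0,ok=F), EMIT:-] out:-; in:P3
Tick 4: [PARSE:-, VALIDATE:P3(v=10,ok=T), TRANSFORM:P2(v=0,ok=F), EMIT:P1(v=0,ok=F)] out:-; in:-
Tick 5: [PARSE:-, VALIDATE:-, TRANSFORM:P3(v=20,ok=T), EMIT:P2(v=0,ok=F)] out:P1(v=0); in:-
Tick 6: [PARSE:-, VALIDATE:-, TRANSFORM:-, EMIT:P3(v=20,ok=T)] out:P2(v=0); in:-
Tick 7: [PARSE:-, VALIDATE:-, TRANSFORM:-, EMIT:-] out:P3(v=20); in:-
P1: arrives tick 1, valid=False (id=1, id%3=1), emit tick 5, final value 0

Answer: 5 0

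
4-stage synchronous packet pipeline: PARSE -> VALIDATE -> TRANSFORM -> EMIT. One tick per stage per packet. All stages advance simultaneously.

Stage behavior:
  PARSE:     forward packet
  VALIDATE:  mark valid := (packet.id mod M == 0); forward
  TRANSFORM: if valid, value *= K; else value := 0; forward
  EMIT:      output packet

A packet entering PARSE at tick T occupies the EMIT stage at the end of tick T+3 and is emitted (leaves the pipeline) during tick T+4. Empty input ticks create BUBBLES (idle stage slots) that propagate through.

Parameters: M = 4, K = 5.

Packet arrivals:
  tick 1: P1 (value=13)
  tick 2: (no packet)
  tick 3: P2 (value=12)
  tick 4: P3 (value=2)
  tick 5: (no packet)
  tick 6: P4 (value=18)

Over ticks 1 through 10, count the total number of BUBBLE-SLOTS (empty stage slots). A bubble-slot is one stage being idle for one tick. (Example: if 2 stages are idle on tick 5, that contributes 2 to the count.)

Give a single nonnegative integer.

Answer: 24

Derivation:
Tick 1: [PARSE:P1(v=13,ok=F), VALIDATE:-, TRANSFORM:-, EMIT:-] out:-; bubbles=3
Tick 2: [PARSE:-, VALIDATE:P1(v=13,ok=F), TRANSFORM:-, EMIT:-] out:-; bubbles=3
Tick 3: [PARSE:P2(v=12,ok=F), VALIDATE:-, TRANSFORM:P1(v=0,ok=F), EMIT:-] out:-; bubbles=2
Tick 4: [PARSE:P3(v=2,ok=F), VALIDATE:P2(v=12,ok=F), TRANSFORM:-, EMIT:P1(v=0,ok=F)] out:-; bubbles=1
Tick 5: [PARSE:-, VALIDATE:P3(v=2,ok=F), TRANSFORM:P2(v=0,ok=F), EMIT:-] out:P1(v=0); bubbles=2
Tick 6: [PARSE:P4(v=18,ok=F), VALIDATE:-, TRANSFORM:P3(v=0,ok=F), EMIT:P2(v=0,ok=F)] out:-; bubbles=1
Tick 7: [PARSE:-, VALIDATE:P4(v=18,ok=T), TRANSFORM:-, EMIT:P3(v=0,ok=F)] out:P2(v=0); bubbles=2
Tick 8: [PARSE:-, VALIDATE:-, TRANSFORM:P4(v=90,ok=T), EMIT:-] out:P3(v=0); bubbles=3
Tick 9: [PARSE:-, VALIDATE:-, TRANSFORM:-, EMIT:P4(v=90,ok=T)] out:-; bubbles=3
Tick 10: [PARSE:-, VALIDATE:-, TRANSFORM:-, EMIT:-] out:P4(v=90); bubbles=4
Total bubble-slots: 24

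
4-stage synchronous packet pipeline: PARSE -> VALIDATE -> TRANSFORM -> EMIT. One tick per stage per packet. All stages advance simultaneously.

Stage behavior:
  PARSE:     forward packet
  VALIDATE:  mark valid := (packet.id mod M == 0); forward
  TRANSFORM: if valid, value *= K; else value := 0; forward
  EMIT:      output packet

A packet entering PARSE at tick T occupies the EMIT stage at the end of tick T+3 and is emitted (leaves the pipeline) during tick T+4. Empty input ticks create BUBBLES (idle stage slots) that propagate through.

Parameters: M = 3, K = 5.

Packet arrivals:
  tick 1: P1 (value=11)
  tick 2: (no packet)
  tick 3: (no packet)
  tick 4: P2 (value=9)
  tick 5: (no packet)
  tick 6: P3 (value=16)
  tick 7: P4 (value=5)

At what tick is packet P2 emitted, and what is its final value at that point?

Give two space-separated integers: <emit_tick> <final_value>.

Tick 1: [PARSE:P1(v=11,ok=F), VALIDATE:-, TRANSFORM:-, EMIT:-] out:-; in:P1
Tick 2: [PARSE:-, VALIDATE:P1(v=11,ok=F), TRANSFORM:-, EMIT:-] out:-; in:-
Tick 3: [PARSE:-, VALIDATE:-, TRANSFORM:P1(v=0,ok=F), EMIT:-] out:-; in:-
Tick 4: [PARSE:P2(v=9,ok=F), VALIDATE:-, TRANSFORM:-, EMIT:P1(v=0,ok=F)] out:-; in:P2
Tick 5: [PARSE:-, VALIDATE:P2(v=9,ok=F), TRANSFORM:-, EMIT:-] out:P1(v=0); in:-
Tick 6: [PARSE:P3(v=16,ok=F), VALIDATE:-, TRANSFORM:P2(v=0,ok=F), EMIT:-] out:-; in:P3
Tick 7: [PARSE:P4(v=5,ok=F), VALIDATE:P3(v=16,ok=T), TRANSFORM:-, EMIT:P2(v=0,ok=F)] out:-; in:P4
Tick 8: [PARSE:-, VALIDATE:P4(v=5,ok=F), TRANSFORM:P3(v=80,ok=T), EMIT:-] out:P2(v=0); in:-
Tick 9: [PARSE:-, VALIDATE:-, TRANSFORM:P4(v=0,ok=F), EMIT:P3(v=80,ok=T)] out:-; in:-
Tick 10: [PARSE:-, VALIDATE:-, TRANSFORM:-, EMIT:P4(v=0,ok=F)] out:P3(v=80); in:-
Tick 11: [PARSE:-, VALIDATE:-, TRANSFORM:-, EMIT:-] out:P4(v=0); in:-
P2: arrives tick 4, valid=False (id=2, id%3=2), emit tick 8, final value 0

Answer: 8 0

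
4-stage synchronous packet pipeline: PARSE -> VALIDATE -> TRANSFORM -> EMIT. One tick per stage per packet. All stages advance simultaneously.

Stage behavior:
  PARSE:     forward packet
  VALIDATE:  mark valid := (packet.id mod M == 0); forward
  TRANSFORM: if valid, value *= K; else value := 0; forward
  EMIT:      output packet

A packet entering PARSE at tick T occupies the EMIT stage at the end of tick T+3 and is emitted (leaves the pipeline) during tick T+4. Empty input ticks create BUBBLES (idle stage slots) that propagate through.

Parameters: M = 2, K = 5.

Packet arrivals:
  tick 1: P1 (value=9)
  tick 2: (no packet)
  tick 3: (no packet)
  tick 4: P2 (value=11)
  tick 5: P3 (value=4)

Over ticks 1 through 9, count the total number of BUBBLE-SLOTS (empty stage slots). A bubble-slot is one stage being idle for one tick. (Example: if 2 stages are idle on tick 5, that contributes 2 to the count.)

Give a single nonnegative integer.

Answer: 24

Derivation:
Tick 1: [PARSE:P1(v=9,ok=F), VALIDATE:-, TRANSFORM:-, EMIT:-] out:-; bubbles=3
Tick 2: [PARSE:-, VALIDATE:P1(v=9,ok=F), TRANSFORM:-, EMIT:-] out:-; bubbles=3
Tick 3: [PARSE:-, VALIDATE:-, TRANSFORM:P1(v=0,ok=F), EMIT:-] out:-; bubbles=3
Tick 4: [PARSE:P2(v=11,ok=F), VALIDATE:-, TRANSFORM:-, EMIT:P1(v=0,ok=F)] out:-; bubbles=2
Tick 5: [PARSE:P3(v=4,ok=F), VALIDATE:P2(v=11,ok=T), TRANSFORM:-, EMIT:-] out:P1(v=0); bubbles=2
Tick 6: [PARSE:-, VALIDATE:P3(v=4,ok=F), TRANSFORM:P2(v=55,ok=T), EMIT:-] out:-; bubbles=2
Tick 7: [PARSE:-, VALIDATE:-, TRANSFORM:P3(v=0,ok=F), EMIT:P2(v=55,ok=T)] out:-; bubbles=2
Tick 8: [PARSE:-, VALIDATE:-, TRANSFORM:-, EMIT:P3(v=0,ok=F)] out:P2(v=55); bubbles=3
Tick 9: [PARSE:-, VALIDATE:-, TRANSFORM:-, EMIT:-] out:P3(v=0); bubbles=4
Total bubble-slots: 24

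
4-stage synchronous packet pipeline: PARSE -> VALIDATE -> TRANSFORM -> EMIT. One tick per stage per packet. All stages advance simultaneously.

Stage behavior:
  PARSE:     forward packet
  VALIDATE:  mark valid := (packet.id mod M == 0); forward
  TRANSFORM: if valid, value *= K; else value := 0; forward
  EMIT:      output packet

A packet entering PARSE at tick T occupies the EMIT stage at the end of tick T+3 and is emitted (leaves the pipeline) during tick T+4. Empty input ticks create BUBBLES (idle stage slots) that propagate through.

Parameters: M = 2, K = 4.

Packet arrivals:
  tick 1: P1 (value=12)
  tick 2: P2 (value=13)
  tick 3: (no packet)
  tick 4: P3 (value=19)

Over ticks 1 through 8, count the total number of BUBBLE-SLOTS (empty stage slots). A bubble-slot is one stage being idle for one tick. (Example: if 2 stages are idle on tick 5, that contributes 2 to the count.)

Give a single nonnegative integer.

Answer: 20

Derivation:
Tick 1: [PARSE:P1(v=12,ok=F), VALIDATE:-, TRANSFORM:-, EMIT:-] out:-; bubbles=3
Tick 2: [PARSE:P2(v=13,ok=F), VALIDATE:P1(v=12,ok=F), TRANSFORM:-, EMIT:-] out:-; bubbles=2
Tick 3: [PARSE:-, VALIDATE:P2(v=13,ok=T), TRANSFORM:P1(v=0,ok=F), EMIT:-] out:-; bubbles=2
Tick 4: [PARSE:P3(v=19,ok=F), VALIDATE:-, TRANSFORM:P2(v=52,ok=T), EMIT:P1(v=0,ok=F)] out:-; bubbles=1
Tick 5: [PARSE:-, VALIDATE:P3(v=19,ok=F), TRANSFORM:-, EMIT:P2(v=52,ok=T)] out:P1(v=0); bubbles=2
Tick 6: [PARSE:-, VALIDATE:-, TRANSFORM:P3(v=0,ok=F), EMIT:-] out:P2(v=52); bubbles=3
Tick 7: [PARSE:-, VALIDATE:-, TRANSFORM:-, EMIT:P3(v=0,ok=F)] out:-; bubbles=3
Tick 8: [PARSE:-, VALIDATE:-, TRANSFORM:-, EMIT:-] out:P3(v=0); bubbles=4
Total bubble-slots: 20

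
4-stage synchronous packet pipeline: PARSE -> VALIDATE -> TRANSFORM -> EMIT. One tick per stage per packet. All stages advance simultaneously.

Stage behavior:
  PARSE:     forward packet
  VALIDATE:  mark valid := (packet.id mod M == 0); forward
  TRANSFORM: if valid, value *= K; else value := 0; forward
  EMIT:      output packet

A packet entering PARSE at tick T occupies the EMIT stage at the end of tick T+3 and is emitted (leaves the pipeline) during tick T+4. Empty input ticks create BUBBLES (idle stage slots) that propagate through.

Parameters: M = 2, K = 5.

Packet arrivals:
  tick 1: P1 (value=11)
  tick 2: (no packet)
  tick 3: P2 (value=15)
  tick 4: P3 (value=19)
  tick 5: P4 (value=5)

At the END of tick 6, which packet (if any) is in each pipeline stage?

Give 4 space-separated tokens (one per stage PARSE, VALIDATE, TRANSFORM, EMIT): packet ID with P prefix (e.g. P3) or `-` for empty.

Tick 1: [PARSE:P1(v=11,ok=F), VALIDATE:-, TRANSFORM:-, EMIT:-] out:-; in:P1
Tick 2: [PARSE:-, VALIDATE:P1(v=11,ok=F), TRANSFORM:-, EMIT:-] out:-; in:-
Tick 3: [PARSE:P2(v=15,ok=F), VALIDATE:-, TRANSFORM:P1(v=0,ok=F), EMIT:-] out:-; in:P2
Tick 4: [PARSE:P3(v=19,ok=F), VALIDATE:P2(v=15,ok=T), TRANSFORM:-, EMIT:P1(v=0,ok=F)] out:-; in:P3
Tick 5: [PARSE:P4(v=5,ok=F), VALIDATE:P3(v=19,ok=F), TRANSFORM:P2(v=75,ok=T), EMIT:-] out:P1(v=0); in:P4
Tick 6: [PARSE:-, VALIDATE:P4(v=5,ok=T), TRANSFORM:P3(v=0,ok=F), EMIT:P2(v=75,ok=T)] out:-; in:-
At end of tick 6: ['-', 'P4', 'P3', 'P2']

Answer: - P4 P3 P2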